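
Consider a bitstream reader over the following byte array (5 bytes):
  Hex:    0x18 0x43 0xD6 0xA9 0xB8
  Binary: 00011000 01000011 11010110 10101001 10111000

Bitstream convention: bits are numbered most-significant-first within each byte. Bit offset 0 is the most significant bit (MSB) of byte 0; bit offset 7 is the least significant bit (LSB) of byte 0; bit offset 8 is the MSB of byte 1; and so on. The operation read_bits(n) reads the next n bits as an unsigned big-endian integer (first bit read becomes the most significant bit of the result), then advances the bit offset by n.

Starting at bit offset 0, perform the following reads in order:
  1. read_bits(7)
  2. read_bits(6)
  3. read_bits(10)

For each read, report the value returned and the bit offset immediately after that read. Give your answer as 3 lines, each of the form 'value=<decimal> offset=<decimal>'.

Answer: value=12 offset=7
value=8 offset=13
value=491 offset=23

Derivation:
Read 1: bits[0:7] width=7 -> value=12 (bin 0001100); offset now 7 = byte 0 bit 7; 33 bits remain
Read 2: bits[7:13] width=6 -> value=8 (bin 001000); offset now 13 = byte 1 bit 5; 27 bits remain
Read 3: bits[13:23] width=10 -> value=491 (bin 0111101011); offset now 23 = byte 2 bit 7; 17 bits remain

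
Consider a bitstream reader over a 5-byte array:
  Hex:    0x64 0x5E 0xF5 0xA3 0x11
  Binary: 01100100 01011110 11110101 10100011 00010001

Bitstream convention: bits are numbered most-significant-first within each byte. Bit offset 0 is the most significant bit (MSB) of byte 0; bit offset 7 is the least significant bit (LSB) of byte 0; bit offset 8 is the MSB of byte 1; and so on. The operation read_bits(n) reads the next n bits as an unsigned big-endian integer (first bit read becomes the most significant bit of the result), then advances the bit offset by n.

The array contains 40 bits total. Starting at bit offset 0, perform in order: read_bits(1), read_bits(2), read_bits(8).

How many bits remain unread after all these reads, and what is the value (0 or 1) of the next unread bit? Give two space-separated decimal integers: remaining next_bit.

Read 1: bits[0:1] width=1 -> value=0 (bin 0); offset now 1 = byte 0 bit 1; 39 bits remain
Read 2: bits[1:3] width=2 -> value=3 (bin 11); offset now 3 = byte 0 bit 3; 37 bits remain
Read 3: bits[3:11] width=8 -> value=34 (bin 00100010); offset now 11 = byte 1 bit 3; 29 bits remain

Answer: 29 1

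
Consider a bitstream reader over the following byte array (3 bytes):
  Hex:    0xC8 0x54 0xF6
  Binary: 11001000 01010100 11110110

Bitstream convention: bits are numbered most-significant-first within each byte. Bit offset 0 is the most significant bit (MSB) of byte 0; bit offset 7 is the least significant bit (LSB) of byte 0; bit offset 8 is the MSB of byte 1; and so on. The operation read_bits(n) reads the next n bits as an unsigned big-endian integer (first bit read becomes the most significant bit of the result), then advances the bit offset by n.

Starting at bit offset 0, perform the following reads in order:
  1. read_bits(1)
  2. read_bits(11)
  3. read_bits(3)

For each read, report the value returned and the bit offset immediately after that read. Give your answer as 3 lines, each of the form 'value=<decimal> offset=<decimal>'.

Read 1: bits[0:1] width=1 -> value=1 (bin 1); offset now 1 = byte 0 bit 1; 23 bits remain
Read 2: bits[1:12] width=11 -> value=1157 (bin 10010000101); offset now 12 = byte 1 bit 4; 12 bits remain
Read 3: bits[12:15] width=3 -> value=2 (bin 010); offset now 15 = byte 1 bit 7; 9 bits remain

Answer: value=1 offset=1
value=1157 offset=12
value=2 offset=15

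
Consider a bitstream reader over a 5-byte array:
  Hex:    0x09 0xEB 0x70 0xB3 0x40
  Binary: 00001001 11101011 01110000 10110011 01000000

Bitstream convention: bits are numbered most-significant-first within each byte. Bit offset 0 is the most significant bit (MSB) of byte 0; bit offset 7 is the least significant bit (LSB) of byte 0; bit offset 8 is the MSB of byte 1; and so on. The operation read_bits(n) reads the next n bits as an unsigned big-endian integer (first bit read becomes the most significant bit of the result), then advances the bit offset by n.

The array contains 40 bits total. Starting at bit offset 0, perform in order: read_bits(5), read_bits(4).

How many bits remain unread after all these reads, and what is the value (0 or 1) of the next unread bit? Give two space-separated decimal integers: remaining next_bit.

Answer: 31 1

Derivation:
Read 1: bits[0:5] width=5 -> value=1 (bin 00001); offset now 5 = byte 0 bit 5; 35 bits remain
Read 2: bits[5:9] width=4 -> value=3 (bin 0011); offset now 9 = byte 1 bit 1; 31 bits remain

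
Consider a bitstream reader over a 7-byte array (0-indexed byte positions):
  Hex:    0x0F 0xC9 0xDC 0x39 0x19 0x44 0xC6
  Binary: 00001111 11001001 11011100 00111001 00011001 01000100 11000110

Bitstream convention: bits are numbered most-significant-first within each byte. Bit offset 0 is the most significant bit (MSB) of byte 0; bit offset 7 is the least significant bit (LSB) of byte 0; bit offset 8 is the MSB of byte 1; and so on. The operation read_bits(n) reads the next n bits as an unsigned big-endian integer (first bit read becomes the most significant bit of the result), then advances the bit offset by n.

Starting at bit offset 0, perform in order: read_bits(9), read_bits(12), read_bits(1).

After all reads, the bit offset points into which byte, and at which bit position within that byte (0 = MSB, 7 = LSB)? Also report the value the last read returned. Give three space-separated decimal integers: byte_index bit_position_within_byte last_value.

Answer: 2 6 1

Derivation:
Read 1: bits[0:9] width=9 -> value=31 (bin 000011111); offset now 9 = byte 1 bit 1; 47 bits remain
Read 2: bits[9:21] width=12 -> value=2363 (bin 100100111011); offset now 21 = byte 2 bit 5; 35 bits remain
Read 3: bits[21:22] width=1 -> value=1 (bin 1); offset now 22 = byte 2 bit 6; 34 bits remain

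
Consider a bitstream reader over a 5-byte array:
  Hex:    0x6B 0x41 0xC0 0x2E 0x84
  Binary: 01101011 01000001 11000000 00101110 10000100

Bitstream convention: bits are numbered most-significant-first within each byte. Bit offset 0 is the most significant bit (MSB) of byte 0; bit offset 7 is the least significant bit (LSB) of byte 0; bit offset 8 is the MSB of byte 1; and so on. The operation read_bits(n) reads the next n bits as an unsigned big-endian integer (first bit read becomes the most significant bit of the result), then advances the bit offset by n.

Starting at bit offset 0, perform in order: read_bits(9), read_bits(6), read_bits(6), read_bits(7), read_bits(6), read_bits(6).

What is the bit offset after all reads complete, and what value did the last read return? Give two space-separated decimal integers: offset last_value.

Answer: 40 4

Derivation:
Read 1: bits[0:9] width=9 -> value=214 (bin 011010110); offset now 9 = byte 1 bit 1; 31 bits remain
Read 2: bits[9:15] width=6 -> value=32 (bin 100000); offset now 15 = byte 1 bit 7; 25 bits remain
Read 3: bits[15:21] width=6 -> value=56 (bin 111000); offset now 21 = byte 2 bit 5; 19 bits remain
Read 4: bits[21:28] width=7 -> value=2 (bin 0000010); offset now 28 = byte 3 bit 4; 12 bits remain
Read 5: bits[28:34] width=6 -> value=58 (bin 111010); offset now 34 = byte 4 bit 2; 6 bits remain
Read 6: bits[34:40] width=6 -> value=4 (bin 000100); offset now 40 = byte 5 bit 0; 0 bits remain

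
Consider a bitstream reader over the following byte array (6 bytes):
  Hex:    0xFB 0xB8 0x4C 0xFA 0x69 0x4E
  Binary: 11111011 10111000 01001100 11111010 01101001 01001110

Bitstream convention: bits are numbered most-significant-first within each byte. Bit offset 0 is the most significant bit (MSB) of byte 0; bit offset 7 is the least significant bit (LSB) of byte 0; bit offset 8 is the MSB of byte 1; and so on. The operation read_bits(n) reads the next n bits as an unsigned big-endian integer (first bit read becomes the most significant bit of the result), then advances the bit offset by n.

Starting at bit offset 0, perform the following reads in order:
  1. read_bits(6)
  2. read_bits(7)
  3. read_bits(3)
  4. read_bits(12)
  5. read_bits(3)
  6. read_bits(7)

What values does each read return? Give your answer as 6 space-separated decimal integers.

Answer: 62 119 0 1231 5 26

Derivation:
Read 1: bits[0:6] width=6 -> value=62 (bin 111110); offset now 6 = byte 0 bit 6; 42 bits remain
Read 2: bits[6:13] width=7 -> value=119 (bin 1110111); offset now 13 = byte 1 bit 5; 35 bits remain
Read 3: bits[13:16] width=3 -> value=0 (bin 000); offset now 16 = byte 2 bit 0; 32 bits remain
Read 4: bits[16:28] width=12 -> value=1231 (bin 010011001111); offset now 28 = byte 3 bit 4; 20 bits remain
Read 5: bits[28:31] width=3 -> value=5 (bin 101); offset now 31 = byte 3 bit 7; 17 bits remain
Read 6: bits[31:38] width=7 -> value=26 (bin 0011010); offset now 38 = byte 4 bit 6; 10 bits remain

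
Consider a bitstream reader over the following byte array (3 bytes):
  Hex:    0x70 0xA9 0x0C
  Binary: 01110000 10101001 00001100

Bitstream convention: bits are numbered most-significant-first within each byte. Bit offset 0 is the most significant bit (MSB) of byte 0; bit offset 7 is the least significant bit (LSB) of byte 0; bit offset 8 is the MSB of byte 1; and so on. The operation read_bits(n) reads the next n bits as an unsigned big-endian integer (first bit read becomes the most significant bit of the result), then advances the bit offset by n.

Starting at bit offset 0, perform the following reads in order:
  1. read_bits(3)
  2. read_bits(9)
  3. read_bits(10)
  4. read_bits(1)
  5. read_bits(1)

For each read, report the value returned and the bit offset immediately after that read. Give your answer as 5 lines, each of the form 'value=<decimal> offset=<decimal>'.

Answer: value=3 offset=3
value=266 offset=12
value=579 offset=22
value=0 offset=23
value=0 offset=24

Derivation:
Read 1: bits[0:3] width=3 -> value=3 (bin 011); offset now 3 = byte 0 bit 3; 21 bits remain
Read 2: bits[3:12] width=9 -> value=266 (bin 100001010); offset now 12 = byte 1 bit 4; 12 bits remain
Read 3: bits[12:22] width=10 -> value=579 (bin 1001000011); offset now 22 = byte 2 bit 6; 2 bits remain
Read 4: bits[22:23] width=1 -> value=0 (bin 0); offset now 23 = byte 2 bit 7; 1 bits remain
Read 5: bits[23:24] width=1 -> value=0 (bin 0); offset now 24 = byte 3 bit 0; 0 bits remain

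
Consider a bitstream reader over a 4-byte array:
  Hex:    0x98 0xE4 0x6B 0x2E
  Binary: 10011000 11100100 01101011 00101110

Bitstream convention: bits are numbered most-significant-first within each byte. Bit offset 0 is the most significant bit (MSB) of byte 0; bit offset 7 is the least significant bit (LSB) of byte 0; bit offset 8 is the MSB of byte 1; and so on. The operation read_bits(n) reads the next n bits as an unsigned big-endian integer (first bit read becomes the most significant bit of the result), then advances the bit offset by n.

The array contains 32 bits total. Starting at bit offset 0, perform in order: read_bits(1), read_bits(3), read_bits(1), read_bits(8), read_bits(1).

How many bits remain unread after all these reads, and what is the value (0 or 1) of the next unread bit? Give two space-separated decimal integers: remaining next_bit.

Read 1: bits[0:1] width=1 -> value=1 (bin 1); offset now 1 = byte 0 bit 1; 31 bits remain
Read 2: bits[1:4] width=3 -> value=1 (bin 001); offset now 4 = byte 0 bit 4; 28 bits remain
Read 3: bits[4:5] width=1 -> value=1 (bin 1); offset now 5 = byte 0 bit 5; 27 bits remain
Read 4: bits[5:13] width=8 -> value=28 (bin 00011100); offset now 13 = byte 1 bit 5; 19 bits remain
Read 5: bits[13:14] width=1 -> value=1 (bin 1); offset now 14 = byte 1 bit 6; 18 bits remain

Answer: 18 0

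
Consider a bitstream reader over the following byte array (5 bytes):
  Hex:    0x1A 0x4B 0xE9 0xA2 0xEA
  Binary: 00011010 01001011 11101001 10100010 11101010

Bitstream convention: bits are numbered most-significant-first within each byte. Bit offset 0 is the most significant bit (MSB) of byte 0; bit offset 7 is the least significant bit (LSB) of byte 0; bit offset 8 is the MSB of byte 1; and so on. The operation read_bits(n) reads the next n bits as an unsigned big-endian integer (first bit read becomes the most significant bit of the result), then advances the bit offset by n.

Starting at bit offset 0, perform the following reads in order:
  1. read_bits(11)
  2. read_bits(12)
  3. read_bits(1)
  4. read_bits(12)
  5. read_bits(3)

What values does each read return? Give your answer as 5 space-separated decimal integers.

Read 1: bits[0:11] width=11 -> value=210 (bin 00011010010); offset now 11 = byte 1 bit 3; 29 bits remain
Read 2: bits[11:23] width=12 -> value=1524 (bin 010111110100); offset now 23 = byte 2 bit 7; 17 bits remain
Read 3: bits[23:24] width=1 -> value=1 (bin 1); offset now 24 = byte 3 bit 0; 16 bits remain
Read 4: bits[24:36] width=12 -> value=2606 (bin 101000101110); offset now 36 = byte 4 bit 4; 4 bits remain
Read 5: bits[36:39] width=3 -> value=5 (bin 101); offset now 39 = byte 4 bit 7; 1 bits remain

Answer: 210 1524 1 2606 5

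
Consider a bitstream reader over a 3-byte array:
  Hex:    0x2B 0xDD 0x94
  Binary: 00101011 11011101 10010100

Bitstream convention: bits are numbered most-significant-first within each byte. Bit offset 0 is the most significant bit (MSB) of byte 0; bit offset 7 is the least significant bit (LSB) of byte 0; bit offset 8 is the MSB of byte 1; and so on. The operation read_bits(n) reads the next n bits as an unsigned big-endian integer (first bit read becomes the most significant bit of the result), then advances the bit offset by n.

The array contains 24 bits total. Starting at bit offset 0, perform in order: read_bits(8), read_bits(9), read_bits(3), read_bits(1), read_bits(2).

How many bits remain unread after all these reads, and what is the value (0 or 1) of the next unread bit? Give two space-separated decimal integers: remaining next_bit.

Read 1: bits[0:8] width=8 -> value=43 (bin 00101011); offset now 8 = byte 1 bit 0; 16 bits remain
Read 2: bits[8:17] width=9 -> value=443 (bin 110111011); offset now 17 = byte 2 bit 1; 7 bits remain
Read 3: bits[17:20] width=3 -> value=1 (bin 001); offset now 20 = byte 2 bit 4; 4 bits remain
Read 4: bits[20:21] width=1 -> value=0 (bin 0); offset now 21 = byte 2 bit 5; 3 bits remain
Read 5: bits[21:23] width=2 -> value=2 (bin 10); offset now 23 = byte 2 bit 7; 1 bits remain

Answer: 1 0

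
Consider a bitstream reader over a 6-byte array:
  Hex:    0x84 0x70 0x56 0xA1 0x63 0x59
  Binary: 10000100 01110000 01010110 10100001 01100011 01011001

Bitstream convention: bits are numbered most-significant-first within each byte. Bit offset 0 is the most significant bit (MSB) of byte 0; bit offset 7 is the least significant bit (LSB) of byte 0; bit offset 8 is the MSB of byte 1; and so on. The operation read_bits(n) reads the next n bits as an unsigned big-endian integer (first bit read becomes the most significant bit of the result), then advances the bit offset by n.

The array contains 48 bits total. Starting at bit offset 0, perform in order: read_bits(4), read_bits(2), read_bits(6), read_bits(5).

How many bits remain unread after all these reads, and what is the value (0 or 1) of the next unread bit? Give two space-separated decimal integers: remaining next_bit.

Answer: 31 1

Derivation:
Read 1: bits[0:4] width=4 -> value=8 (bin 1000); offset now 4 = byte 0 bit 4; 44 bits remain
Read 2: bits[4:6] width=2 -> value=1 (bin 01); offset now 6 = byte 0 bit 6; 42 bits remain
Read 3: bits[6:12] width=6 -> value=7 (bin 000111); offset now 12 = byte 1 bit 4; 36 bits remain
Read 4: bits[12:17] width=5 -> value=0 (bin 00000); offset now 17 = byte 2 bit 1; 31 bits remain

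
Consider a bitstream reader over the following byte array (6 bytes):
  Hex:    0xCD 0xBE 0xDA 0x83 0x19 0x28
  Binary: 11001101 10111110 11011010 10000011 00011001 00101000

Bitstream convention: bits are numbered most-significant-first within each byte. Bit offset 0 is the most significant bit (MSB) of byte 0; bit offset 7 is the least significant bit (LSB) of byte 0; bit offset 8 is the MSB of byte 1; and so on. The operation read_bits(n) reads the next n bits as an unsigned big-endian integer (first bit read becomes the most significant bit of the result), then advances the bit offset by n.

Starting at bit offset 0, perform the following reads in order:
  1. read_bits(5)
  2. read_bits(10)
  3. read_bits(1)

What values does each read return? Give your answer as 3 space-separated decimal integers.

Answer: 25 735 0

Derivation:
Read 1: bits[0:5] width=5 -> value=25 (bin 11001); offset now 5 = byte 0 bit 5; 43 bits remain
Read 2: bits[5:15] width=10 -> value=735 (bin 1011011111); offset now 15 = byte 1 bit 7; 33 bits remain
Read 3: bits[15:16] width=1 -> value=0 (bin 0); offset now 16 = byte 2 bit 0; 32 bits remain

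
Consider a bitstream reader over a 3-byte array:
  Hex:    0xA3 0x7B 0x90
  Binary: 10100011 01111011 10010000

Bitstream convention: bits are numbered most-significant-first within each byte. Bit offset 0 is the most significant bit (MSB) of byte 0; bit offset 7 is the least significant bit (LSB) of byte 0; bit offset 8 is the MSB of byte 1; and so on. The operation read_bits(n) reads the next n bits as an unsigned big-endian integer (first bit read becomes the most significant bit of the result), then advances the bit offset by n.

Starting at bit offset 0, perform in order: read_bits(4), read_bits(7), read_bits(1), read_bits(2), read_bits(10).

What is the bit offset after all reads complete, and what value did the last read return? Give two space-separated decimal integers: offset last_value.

Read 1: bits[0:4] width=4 -> value=10 (bin 1010); offset now 4 = byte 0 bit 4; 20 bits remain
Read 2: bits[4:11] width=7 -> value=27 (bin 0011011); offset now 11 = byte 1 bit 3; 13 bits remain
Read 3: bits[11:12] width=1 -> value=1 (bin 1); offset now 12 = byte 1 bit 4; 12 bits remain
Read 4: bits[12:14] width=2 -> value=2 (bin 10); offset now 14 = byte 1 bit 6; 10 bits remain
Read 5: bits[14:24] width=10 -> value=912 (bin 1110010000); offset now 24 = byte 3 bit 0; 0 bits remain

Answer: 24 912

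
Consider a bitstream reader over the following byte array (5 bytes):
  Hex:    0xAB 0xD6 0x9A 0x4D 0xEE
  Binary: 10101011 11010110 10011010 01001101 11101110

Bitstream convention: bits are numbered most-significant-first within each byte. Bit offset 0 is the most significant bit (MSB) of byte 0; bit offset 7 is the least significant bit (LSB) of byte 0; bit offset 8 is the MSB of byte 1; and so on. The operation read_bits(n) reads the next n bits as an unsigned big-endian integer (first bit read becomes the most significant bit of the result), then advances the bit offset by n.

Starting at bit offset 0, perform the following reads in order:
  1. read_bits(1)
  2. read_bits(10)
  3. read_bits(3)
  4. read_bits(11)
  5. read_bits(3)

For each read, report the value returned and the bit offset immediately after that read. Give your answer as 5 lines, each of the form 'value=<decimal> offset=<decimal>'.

Read 1: bits[0:1] width=1 -> value=1 (bin 1); offset now 1 = byte 0 bit 1; 39 bits remain
Read 2: bits[1:11] width=10 -> value=350 (bin 0101011110); offset now 11 = byte 1 bit 3; 29 bits remain
Read 3: bits[11:14] width=3 -> value=5 (bin 101); offset now 14 = byte 1 bit 6; 26 bits remain
Read 4: bits[14:25] width=11 -> value=1332 (bin 10100110100); offset now 25 = byte 3 bit 1; 15 bits remain
Read 5: bits[25:28] width=3 -> value=4 (bin 100); offset now 28 = byte 3 bit 4; 12 bits remain

Answer: value=1 offset=1
value=350 offset=11
value=5 offset=14
value=1332 offset=25
value=4 offset=28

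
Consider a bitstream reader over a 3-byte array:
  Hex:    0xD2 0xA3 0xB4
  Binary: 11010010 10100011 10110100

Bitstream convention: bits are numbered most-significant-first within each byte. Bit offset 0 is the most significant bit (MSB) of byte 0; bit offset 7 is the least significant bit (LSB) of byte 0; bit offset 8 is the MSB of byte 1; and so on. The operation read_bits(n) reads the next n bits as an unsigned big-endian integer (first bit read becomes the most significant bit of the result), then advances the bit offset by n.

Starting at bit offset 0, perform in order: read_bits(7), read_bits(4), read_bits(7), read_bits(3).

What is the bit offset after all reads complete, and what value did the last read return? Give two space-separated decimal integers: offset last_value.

Answer: 21 6

Derivation:
Read 1: bits[0:7] width=7 -> value=105 (bin 1101001); offset now 7 = byte 0 bit 7; 17 bits remain
Read 2: bits[7:11] width=4 -> value=5 (bin 0101); offset now 11 = byte 1 bit 3; 13 bits remain
Read 3: bits[11:18] width=7 -> value=14 (bin 0001110); offset now 18 = byte 2 bit 2; 6 bits remain
Read 4: bits[18:21] width=3 -> value=6 (bin 110); offset now 21 = byte 2 bit 5; 3 bits remain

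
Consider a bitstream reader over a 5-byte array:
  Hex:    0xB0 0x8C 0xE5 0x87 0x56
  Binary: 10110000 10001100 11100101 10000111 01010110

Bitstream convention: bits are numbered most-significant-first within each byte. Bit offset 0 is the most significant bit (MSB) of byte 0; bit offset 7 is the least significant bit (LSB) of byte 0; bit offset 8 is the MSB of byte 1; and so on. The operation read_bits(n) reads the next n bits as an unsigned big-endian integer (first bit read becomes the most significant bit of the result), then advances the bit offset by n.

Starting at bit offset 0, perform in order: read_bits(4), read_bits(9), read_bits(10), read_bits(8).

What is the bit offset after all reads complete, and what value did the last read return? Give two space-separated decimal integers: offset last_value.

Answer: 31 195

Derivation:
Read 1: bits[0:4] width=4 -> value=11 (bin 1011); offset now 4 = byte 0 bit 4; 36 bits remain
Read 2: bits[4:13] width=9 -> value=17 (bin 000010001); offset now 13 = byte 1 bit 5; 27 bits remain
Read 3: bits[13:23] width=10 -> value=626 (bin 1001110010); offset now 23 = byte 2 bit 7; 17 bits remain
Read 4: bits[23:31] width=8 -> value=195 (bin 11000011); offset now 31 = byte 3 bit 7; 9 bits remain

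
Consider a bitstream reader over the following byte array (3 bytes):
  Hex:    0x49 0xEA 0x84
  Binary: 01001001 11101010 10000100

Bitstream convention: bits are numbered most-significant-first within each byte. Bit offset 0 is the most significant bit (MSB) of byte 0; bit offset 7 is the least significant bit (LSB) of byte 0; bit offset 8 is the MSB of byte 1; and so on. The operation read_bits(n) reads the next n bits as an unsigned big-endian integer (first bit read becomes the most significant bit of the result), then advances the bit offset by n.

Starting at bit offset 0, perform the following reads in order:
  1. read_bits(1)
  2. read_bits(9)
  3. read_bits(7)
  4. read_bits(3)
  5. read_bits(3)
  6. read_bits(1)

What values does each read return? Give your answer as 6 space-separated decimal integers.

Read 1: bits[0:1] width=1 -> value=0 (bin 0); offset now 1 = byte 0 bit 1; 23 bits remain
Read 2: bits[1:10] width=9 -> value=295 (bin 100100111); offset now 10 = byte 1 bit 2; 14 bits remain
Read 3: bits[10:17] width=7 -> value=85 (bin 1010101); offset now 17 = byte 2 bit 1; 7 bits remain
Read 4: bits[17:20] width=3 -> value=0 (bin 000); offset now 20 = byte 2 bit 4; 4 bits remain
Read 5: bits[20:23] width=3 -> value=2 (bin 010); offset now 23 = byte 2 bit 7; 1 bits remain
Read 6: bits[23:24] width=1 -> value=0 (bin 0); offset now 24 = byte 3 bit 0; 0 bits remain

Answer: 0 295 85 0 2 0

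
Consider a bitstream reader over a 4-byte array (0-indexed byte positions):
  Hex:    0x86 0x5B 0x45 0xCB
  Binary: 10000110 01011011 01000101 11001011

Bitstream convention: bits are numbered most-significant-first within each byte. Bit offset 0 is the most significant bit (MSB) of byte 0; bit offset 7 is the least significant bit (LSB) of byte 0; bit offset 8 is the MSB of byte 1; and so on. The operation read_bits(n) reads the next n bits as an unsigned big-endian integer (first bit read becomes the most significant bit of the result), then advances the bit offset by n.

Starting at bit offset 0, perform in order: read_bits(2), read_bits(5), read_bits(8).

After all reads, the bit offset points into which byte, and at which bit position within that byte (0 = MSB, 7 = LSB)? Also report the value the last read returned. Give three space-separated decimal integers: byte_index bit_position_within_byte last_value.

Read 1: bits[0:2] width=2 -> value=2 (bin 10); offset now 2 = byte 0 bit 2; 30 bits remain
Read 2: bits[2:7] width=5 -> value=3 (bin 00011); offset now 7 = byte 0 bit 7; 25 bits remain
Read 3: bits[7:15] width=8 -> value=45 (bin 00101101); offset now 15 = byte 1 bit 7; 17 bits remain

Answer: 1 7 45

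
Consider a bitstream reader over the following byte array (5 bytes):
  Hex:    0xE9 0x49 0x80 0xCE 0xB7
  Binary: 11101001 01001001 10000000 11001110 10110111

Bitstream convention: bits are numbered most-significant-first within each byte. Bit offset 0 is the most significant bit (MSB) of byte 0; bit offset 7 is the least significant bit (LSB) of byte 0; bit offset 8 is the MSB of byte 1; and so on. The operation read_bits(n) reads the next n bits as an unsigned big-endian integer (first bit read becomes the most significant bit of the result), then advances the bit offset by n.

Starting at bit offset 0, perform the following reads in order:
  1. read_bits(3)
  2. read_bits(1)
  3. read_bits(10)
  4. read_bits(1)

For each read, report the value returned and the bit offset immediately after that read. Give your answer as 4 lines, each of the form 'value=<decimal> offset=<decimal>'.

Answer: value=7 offset=3
value=0 offset=4
value=594 offset=14
value=0 offset=15

Derivation:
Read 1: bits[0:3] width=3 -> value=7 (bin 111); offset now 3 = byte 0 bit 3; 37 bits remain
Read 2: bits[3:4] width=1 -> value=0 (bin 0); offset now 4 = byte 0 bit 4; 36 bits remain
Read 3: bits[4:14] width=10 -> value=594 (bin 1001010010); offset now 14 = byte 1 bit 6; 26 bits remain
Read 4: bits[14:15] width=1 -> value=0 (bin 0); offset now 15 = byte 1 bit 7; 25 bits remain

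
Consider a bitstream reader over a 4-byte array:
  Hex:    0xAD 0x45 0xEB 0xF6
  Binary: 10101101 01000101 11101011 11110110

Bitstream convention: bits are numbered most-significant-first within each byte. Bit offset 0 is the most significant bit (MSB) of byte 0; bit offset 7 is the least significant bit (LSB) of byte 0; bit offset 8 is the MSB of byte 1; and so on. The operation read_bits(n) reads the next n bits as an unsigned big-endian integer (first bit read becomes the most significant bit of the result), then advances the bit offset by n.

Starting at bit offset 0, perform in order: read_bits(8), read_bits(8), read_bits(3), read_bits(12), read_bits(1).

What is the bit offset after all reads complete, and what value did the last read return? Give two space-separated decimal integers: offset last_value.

Answer: 32 0

Derivation:
Read 1: bits[0:8] width=8 -> value=173 (bin 10101101); offset now 8 = byte 1 bit 0; 24 bits remain
Read 2: bits[8:16] width=8 -> value=69 (bin 01000101); offset now 16 = byte 2 bit 0; 16 bits remain
Read 3: bits[16:19] width=3 -> value=7 (bin 111); offset now 19 = byte 2 bit 3; 13 bits remain
Read 4: bits[19:31] width=12 -> value=1531 (bin 010111111011); offset now 31 = byte 3 bit 7; 1 bits remain
Read 5: bits[31:32] width=1 -> value=0 (bin 0); offset now 32 = byte 4 bit 0; 0 bits remain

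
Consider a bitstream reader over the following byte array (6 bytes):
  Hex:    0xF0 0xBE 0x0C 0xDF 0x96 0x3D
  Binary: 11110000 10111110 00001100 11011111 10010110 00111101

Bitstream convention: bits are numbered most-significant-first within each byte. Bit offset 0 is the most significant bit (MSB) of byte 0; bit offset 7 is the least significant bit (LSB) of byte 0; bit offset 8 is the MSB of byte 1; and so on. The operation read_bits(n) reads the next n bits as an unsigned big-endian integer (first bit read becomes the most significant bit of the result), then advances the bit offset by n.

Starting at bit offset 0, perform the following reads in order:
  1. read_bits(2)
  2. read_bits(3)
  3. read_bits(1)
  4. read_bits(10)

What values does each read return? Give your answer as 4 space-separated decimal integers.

Read 1: bits[0:2] width=2 -> value=3 (bin 11); offset now 2 = byte 0 bit 2; 46 bits remain
Read 2: bits[2:5] width=3 -> value=6 (bin 110); offset now 5 = byte 0 bit 5; 43 bits remain
Read 3: bits[5:6] width=1 -> value=0 (bin 0); offset now 6 = byte 0 bit 6; 42 bits remain
Read 4: bits[6:16] width=10 -> value=190 (bin 0010111110); offset now 16 = byte 2 bit 0; 32 bits remain

Answer: 3 6 0 190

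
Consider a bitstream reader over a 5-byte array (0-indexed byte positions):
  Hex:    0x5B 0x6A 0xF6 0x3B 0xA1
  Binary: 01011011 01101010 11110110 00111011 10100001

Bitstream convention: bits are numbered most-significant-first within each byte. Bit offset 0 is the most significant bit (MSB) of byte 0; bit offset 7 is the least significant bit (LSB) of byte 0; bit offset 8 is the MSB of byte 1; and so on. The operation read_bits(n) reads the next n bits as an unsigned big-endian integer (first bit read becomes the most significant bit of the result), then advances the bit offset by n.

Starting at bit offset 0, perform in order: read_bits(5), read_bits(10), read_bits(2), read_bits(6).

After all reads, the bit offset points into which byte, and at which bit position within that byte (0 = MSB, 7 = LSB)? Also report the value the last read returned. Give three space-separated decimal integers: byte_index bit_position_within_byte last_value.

Read 1: bits[0:5] width=5 -> value=11 (bin 01011); offset now 5 = byte 0 bit 5; 35 bits remain
Read 2: bits[5:15] width=10 -> value=437 (bin 0110110101); offset now 15 = byte 1 bit 7; 25 bits remain
Read 3: bits[15:17] width=2 -> value=1 (bin 01); offset now 17 = byte 2 bit 1; 23 bits remain
Read 4: bits[17:23] width=6 -> value=59 (bin 111011); offset now 23 = byte 2 bit 7; 17 bits remain

Answer: 2 7 59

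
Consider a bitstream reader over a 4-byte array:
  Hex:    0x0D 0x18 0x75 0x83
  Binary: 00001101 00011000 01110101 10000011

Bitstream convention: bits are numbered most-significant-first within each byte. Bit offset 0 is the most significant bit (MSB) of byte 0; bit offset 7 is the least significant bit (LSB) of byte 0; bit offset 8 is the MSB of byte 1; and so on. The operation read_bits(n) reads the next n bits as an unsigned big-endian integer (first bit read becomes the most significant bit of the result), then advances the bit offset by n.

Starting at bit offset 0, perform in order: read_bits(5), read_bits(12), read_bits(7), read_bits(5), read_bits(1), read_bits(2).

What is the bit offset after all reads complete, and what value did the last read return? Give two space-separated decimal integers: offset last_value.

Answer: 32 3

Derivation:
Read 1: bits[0:5] width=5 -> value=1 (bin 00001); offset now 5 = byte 0 bit 5; 27 bits remain
Read 2: bits[5:17] width=12 -> value=2608 (bin 101000110000); offset now 17 = byte 2 bit 1; 15 bits remain
Read 3: bits[17:24] width=7 -> value=117 (bin 1110101); offset now 24 = byte 3 bit 0; 8 bits remain
Read 4: bits[24:29] width=5 -> value=16 (bin 10000); offset now 29 = byte 3 bit 5; 3 bits remain
Read 5: bits[29:30] width=1 -> value=0 (bin 0); offset now 30 = byte 3 bit 6; 2 bits remain
Read 6: bits[30:32] width=2 -> value=3 (bin 11); offset now 32 = byte 4 bit 0; 0 bits remain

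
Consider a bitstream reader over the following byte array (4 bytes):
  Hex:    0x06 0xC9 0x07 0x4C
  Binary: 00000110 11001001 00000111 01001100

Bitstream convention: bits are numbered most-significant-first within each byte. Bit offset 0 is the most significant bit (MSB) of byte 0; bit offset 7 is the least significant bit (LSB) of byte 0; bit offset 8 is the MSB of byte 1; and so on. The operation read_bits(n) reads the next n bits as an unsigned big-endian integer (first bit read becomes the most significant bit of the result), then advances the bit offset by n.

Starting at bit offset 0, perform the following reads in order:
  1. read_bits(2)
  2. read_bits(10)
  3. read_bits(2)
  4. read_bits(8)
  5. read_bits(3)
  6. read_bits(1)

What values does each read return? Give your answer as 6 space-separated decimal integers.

Answer: 0 108 2 65 6 1

Derivation:
Read 1: bits[0:2] width=2 -> value=0 (bin 00); offset now 2 = byte 0 bit 2; 30 bits remain
Read 2: bits[2:12] width=10 -> value=108 (bin 0001101100); offset now 12 = byte 1 bit 4; 20 bits remain
Read 3: bits[12:14] width=2 -> value=2 (bin 10); offset now 14 = byte 1 bit 6; 18 bits remain
Read 4: bits[14:22] width=8 -> value=65 (bin 01000001); offset now 22 = byte 2 bit 6; 10 bits remain
Read 5: bits[22:25] width=3 -> value=6 (bin 110); offset now 25 = byte 3 bit 1; 7 bits remain
Read 6: bits[25:26] width=1 -> value=1 (bin 1); offset now 26 = byte 3 bit 2; 6 bits remain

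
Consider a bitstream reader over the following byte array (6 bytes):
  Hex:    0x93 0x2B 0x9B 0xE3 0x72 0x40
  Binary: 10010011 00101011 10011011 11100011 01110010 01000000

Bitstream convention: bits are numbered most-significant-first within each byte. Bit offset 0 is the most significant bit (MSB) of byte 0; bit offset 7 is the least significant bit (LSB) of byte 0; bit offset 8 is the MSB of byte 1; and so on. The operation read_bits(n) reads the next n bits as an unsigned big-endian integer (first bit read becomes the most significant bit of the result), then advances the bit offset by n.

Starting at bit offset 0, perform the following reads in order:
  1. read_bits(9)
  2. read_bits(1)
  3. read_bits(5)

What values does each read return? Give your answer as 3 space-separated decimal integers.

Read 1: bits[0:9] width=9 -> value=294 (bin 100100110); offset now 9 = byte 1 bit 1; 39 bits remain
Read 2: bits[9:10] width=1 -> value=0 (bin 0); offset now 10 = byte 1 bit 2; 38 bits remain
Read 3: bits[10:15] width=5 -> value=21 (bin 10101); offset now 15 = byte 1 bit 7; 33 bits remain

Answer: 294 0 21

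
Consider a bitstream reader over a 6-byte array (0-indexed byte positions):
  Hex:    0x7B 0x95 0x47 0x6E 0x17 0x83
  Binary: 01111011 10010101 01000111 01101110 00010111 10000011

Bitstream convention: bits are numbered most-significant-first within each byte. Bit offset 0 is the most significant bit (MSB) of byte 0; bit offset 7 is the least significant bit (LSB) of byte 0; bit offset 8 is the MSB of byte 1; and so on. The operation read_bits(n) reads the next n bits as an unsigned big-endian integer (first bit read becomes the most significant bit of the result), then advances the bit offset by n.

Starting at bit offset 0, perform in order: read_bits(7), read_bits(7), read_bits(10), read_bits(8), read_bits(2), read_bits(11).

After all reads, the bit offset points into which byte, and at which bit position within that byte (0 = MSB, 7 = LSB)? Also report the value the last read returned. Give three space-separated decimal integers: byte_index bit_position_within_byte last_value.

Read 1: bits[0:7] width=7 -> value=61 (bin 0111101); offset now 7 = byte 0 bit 7; 41 bits remain
Read 2: bits[7:14] width=7 -> value=101 (bin 1100101); offset now 14 = byte 1 bit 6; 34 bits remain
Read 3: bits[14:24] width=10 -> value=327 (bin 0101000111); offset now 24 = byte 3 bit 0; 24 bits remain
Read 4: bits[24:32] width=8 -> value=110 (bin 01101110); offset now 32 = byte 4 bit 0; 16 bits remain
Read 5: bits[32:34] width=2 -> value=0 (bin 00); offset now 34 = byte 4 bit 2; 14 bits remain
Read 6: bits[34:45] width=11 -> value=752 (bin 01011110000); offset now 45 = byte 5 bit 5; 3 bits remain

Answer: 5 5 752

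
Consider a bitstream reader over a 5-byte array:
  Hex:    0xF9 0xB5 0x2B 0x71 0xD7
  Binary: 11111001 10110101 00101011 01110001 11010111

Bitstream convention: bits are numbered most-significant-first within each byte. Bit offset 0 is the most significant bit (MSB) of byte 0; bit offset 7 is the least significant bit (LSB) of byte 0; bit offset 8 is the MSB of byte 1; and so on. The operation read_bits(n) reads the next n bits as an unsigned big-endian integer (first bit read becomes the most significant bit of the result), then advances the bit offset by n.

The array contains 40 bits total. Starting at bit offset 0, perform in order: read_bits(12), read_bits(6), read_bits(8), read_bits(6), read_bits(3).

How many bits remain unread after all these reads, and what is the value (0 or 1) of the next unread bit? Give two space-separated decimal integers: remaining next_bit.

Answer: 5 1

Derivation:
Read 1: bits[0:12] width=12 -> value=3995 (bin 111110011011); offset now 12 = byte 1 bit 4; 28 bits remain
Read 2: bits[12:18] width=6 -> value=20 (bin 010100); offset now 18 = byte 2 bit 2; 22 bits remain
Read 3: bits[18:26] width=8 -> value=173 (bin 10101101); offset now 26 = byte 3 bit 2; 14 bits remain
Read 4: bits[26:32] width=6 -> value=49 (bin 110001); offset now 32 = byte 4 bit 0; 8 bits remain
Read 5: bits[32:35] width=3 -> value=6 (bin 110); offset now 35 = byte 4 bit 3; 5 bits remain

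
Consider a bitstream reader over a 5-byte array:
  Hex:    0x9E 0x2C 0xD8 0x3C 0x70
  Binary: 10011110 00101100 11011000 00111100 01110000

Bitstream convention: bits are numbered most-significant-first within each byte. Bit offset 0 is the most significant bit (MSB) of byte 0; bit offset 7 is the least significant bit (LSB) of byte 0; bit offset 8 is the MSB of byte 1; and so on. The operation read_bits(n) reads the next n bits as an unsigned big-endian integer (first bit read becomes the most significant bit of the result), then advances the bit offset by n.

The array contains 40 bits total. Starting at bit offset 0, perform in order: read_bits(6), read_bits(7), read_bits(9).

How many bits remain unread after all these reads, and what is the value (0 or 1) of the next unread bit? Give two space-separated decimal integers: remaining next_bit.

Read 1: bits[0:6] width=6 -> value=39 (bin 100111); offset now 6 = byte 0 bit 6; 34 bits remain
Read 2: bits[6:13] width=7 -> value=69 (bin 1000101); offset now 13 = byte 1 bit 5; 27 bits remain
Read 3: bits[13:22] width=9 -> value=310 (bin 100110110); offset now 22 = byte 2 bit 6; 18 bits remain

Answer: 18 0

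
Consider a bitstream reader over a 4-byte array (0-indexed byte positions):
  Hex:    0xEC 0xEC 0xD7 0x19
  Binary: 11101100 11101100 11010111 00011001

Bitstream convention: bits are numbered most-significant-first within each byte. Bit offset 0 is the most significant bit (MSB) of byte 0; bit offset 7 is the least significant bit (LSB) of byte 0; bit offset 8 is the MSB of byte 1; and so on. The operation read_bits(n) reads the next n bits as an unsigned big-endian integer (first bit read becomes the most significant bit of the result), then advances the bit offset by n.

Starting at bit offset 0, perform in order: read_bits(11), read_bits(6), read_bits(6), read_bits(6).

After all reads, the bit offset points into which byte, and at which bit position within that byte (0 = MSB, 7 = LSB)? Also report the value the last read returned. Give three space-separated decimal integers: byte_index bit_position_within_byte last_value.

Answer: 3 5 35

Derivation:
Read 1: bits[0:11] width=11 -> value=1895 (bin 11101100111); offset now 11 = byte 1 bit 3; 21 bits remain
Read 2: bits[11:17] width=6 -> value=25 (bin 011001); offset now 17 = byte 2 bit 1; 15 bits remain
Read 3: bits[17:23] width=6 -> value=43 (bin 101011); offset now 23 = byte 2 bit 7; 9 bits remain
Read 4: bits[23:29] width=6 -> value=35 (bin 100011); offset now 29 = byte 3 bit 5; 3 bits remain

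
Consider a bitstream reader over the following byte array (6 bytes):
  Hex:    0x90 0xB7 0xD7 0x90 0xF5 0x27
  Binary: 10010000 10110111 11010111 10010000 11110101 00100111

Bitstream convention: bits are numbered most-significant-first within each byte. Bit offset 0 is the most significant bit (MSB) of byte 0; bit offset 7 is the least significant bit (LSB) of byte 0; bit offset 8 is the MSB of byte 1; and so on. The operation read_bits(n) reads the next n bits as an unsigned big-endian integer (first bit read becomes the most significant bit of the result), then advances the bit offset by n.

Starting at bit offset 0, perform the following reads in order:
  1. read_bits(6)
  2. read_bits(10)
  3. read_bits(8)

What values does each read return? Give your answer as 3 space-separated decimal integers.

Answer: 36 183 215

Derivation:
Read 1: bits[0:6] width=6 -> value=36 (bin 100100); offset now 6 = byte 0 bit 6; 42 bits remain
Read 2: bits[6:16] width=10 -> value=183 (bin 0010110111); offset now 16 = byte 2 bit 0; 32 bits remain
Read 3: bits[16:24] width=8 -> value=215 (bin 11010111); offset now 24 = byte 3 bit 0; 24 bits remain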